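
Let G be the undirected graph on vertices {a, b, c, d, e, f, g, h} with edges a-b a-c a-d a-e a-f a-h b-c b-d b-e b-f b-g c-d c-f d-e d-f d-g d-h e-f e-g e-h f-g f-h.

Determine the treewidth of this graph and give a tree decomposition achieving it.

Each bag holds 5 vertices, so the decomposition has width 4, which upper-bounds the treewidth. Conversely, {a, d, e, f, h} is a clique of size 5, and the vertices of any clique must share a bag in every tree decomposition; so some bag has ≥ 5 vertices and tw(G) ≥ 4. Combining the bounds, tw(G) = 4.

Treewidth 4.
One such decomposition:
Bags: B1 = {a, b, d, e, f}  B2 = {b, d, e, f, g}  B3 = {a, b, c, d, f}  B4 = {a, d, e, f, h}
Tree: B1–B2, B1–B3, B1–B4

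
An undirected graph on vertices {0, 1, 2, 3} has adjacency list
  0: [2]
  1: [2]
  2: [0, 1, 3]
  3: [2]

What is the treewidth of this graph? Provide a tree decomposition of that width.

Treewidth 1.
Bags: B1 = {0, 2}  B2 = {1, 2}  B3 = {2, 3}
Tree: B1–B2, B1–B3

The largest bag has 2 vertices, giving width 1; this decomposition certifies tw(G) ≤ 1. G has an edge, so its treewidth is at least 1. Combining the bounds, tw(G) = 1.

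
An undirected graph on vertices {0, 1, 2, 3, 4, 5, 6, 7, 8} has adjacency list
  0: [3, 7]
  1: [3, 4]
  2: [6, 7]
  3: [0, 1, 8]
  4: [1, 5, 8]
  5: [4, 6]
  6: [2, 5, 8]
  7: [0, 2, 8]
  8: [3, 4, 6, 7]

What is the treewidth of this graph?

A width-3 tree decomposition is:
Bags: B1 = {0, 1, 3, 7}  B2 = {1, 3, 7, 8}  B3 = {1, 4, 7, 8}  B4 = {2, 4, 7, 8}  B5 = {2, 4, 6, 8}  B6 = {2, 4, 5, 6}
Tree: B1–B2, B2–B3, B3–B4, B4–B5, B5–B6
Each bag holds 4 vertices, so the decomposition has width 3, which upper-bounds the treewidth. For the lower bound: the 4 vertex sets {0,1,3}, {7}, {8}, {2,4,5,6} are disjoint, each induces a connected subgraph, and every pair is joined by at least one edge of G. Contracting each set to a single vertex therefore yields K_{4} as a minor, and since treewidth is minor-monotone, tw(G) ≥ tw(K_{4}) = 3. Hence tw(G) = 3 exactly.

3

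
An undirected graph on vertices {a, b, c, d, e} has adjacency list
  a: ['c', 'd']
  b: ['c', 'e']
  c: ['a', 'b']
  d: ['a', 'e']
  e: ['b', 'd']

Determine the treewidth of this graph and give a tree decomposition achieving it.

Every bag has size at most 3, so the width is 3 − 1 = 2 and tw(G) ≤ 2. For the lower bound, G contains the cycle b–e–d–a–c–b, so G is not a forest; only forests have treewidth ≤ 1, hence tw(G) ≥ 2. Therefore the treewidth is 2.

Treewidth 2.
One optimal decomposition is:
Bags: B1 = {b, d, e}  B2 = {a, b, d}  B3 = {a, b, c}
Tree: B1–B2, B2–B3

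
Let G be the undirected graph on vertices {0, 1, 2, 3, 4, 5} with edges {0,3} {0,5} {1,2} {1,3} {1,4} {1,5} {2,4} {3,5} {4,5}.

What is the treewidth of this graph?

2

A width-2 tree decomposition is:
Bags: B1 = {1, 3, 5}  B2 = {1, 4, 5}  B3 = {1, 2, 4}  B4 = {0, 3, 5}
Tree: B1–B2, B2–B3, B1–B4
The largest bag has 3 vertices, giving width 2; this decomposition certifies tw(G) ≤ 2. Conversely, {0, 3, 5} is a clique of size 3, and the vertices of any clique must share a bag in every tree decomposition; so some bag has ≥ 3 vertices and tw(G) ≥ 2. Therefore the treewidth is 2.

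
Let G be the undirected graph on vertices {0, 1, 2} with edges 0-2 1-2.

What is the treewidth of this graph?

1

A width-1 tree decomposition is:
Bags: B1 = {0, 2}  B2 = {1, 2}
Tree: B1–B2
Every bag has size at most 2, so the width is 2 − 1 = 1 and tw(G) ≤ 1. G has an edge, so its treewidth is at least 1. Therefore the treewidth is 1.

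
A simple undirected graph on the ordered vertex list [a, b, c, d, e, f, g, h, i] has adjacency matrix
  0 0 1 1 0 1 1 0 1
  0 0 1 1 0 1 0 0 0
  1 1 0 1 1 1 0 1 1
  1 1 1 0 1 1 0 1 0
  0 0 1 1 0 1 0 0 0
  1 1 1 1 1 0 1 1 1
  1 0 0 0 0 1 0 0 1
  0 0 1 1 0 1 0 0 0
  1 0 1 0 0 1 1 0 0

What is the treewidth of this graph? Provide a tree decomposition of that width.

Treewidth 3.
Bags: B1 = {a, c, f, i}  B2 = {a, c, d, f}  B3 = {a, f, g, i}  B4 = {c, d, f, h}  B5 = {c, d, e, f}  B6 = {b, c, d, f}
Tree: B1–B2, B1–B3, B2–B4, B4–B5, B5–B6

Every bag has size at most 4, so the width is 4 − 1 = 3 and tw(G) ≤ 3. For the lower bound, the 4 vertices {a, f, g, i} are pairwise adjacent, and any tree decomposition puts a clique entirely inside one bag — forcing width ≥ 3. Hence tw(G) = 3 exactly.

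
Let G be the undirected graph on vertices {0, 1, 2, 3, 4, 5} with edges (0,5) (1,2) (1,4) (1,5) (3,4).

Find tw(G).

A width-1 tree decomposition is:
Bags: B1 = {1, 5}  B2 = {0, 5}  B3 = {1, 4}  B4 = {1, 2}  B5 = {3, 4}
Tree: B1–B2, B1–B3, B3–B4, B3–B5
Each bag holds 2 vertices, so the decomposition has width 1, which upper-bounds the treewidth. Any graph with an edge has treewidth ≥ 1, and G has the edge 5–1. Hence tw(G) = 1 exactly.

1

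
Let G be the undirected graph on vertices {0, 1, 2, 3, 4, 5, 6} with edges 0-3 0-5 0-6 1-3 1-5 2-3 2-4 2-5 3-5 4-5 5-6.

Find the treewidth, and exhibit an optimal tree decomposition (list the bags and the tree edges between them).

Treewidth 2.
Bags: B1 = {1, 3, 5}  B2 = {2, 3, 5}  B3 = {0, 3, 5}  B4 = {0, 5, 6}  B5 = {2, 4, 5}
Tree: B1–B2, B2–B3, B3–B4, B2–B5

Each bag holds 3 vertices, so the decomposition has width 2, which upper-bounds the treewidth. Conversely, {0, 3, 5} is a clique of size 3, and the vertices of any clique must share a bag in every tree decomposition; so some bag has ≥ 3 vertices and tw(G) ≥ 2. The upper and lower bounds meet at 2, so that is the treewidth.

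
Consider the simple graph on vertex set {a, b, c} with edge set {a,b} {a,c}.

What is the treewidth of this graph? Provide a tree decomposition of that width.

Treewidth 1.
Bags: B1 = {a, c}  B2 = {a, b}
Tree: B1–B2

Each bag holds 2 vertices, so the decomposition has width 1, which upper-bounds the treewidth. Since G has at least one edge (e.g. a–c), it is not an edgeless graph, so tw(G) ≥ 1. The upper and lower bounds meet at 1, so that is the treewidth.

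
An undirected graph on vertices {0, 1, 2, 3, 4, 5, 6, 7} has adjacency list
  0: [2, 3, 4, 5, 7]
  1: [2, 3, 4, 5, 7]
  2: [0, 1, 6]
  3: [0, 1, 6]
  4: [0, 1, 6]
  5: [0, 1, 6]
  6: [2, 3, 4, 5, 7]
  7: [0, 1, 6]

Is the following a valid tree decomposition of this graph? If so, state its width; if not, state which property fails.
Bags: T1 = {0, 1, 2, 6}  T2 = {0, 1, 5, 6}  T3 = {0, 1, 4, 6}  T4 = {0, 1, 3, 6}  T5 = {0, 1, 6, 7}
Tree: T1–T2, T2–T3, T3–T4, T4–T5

Yes; width 3.

Checking the three conditions: (i) the bags cover all of {0, 1, 2, 3, 4, 5, 6, 7}; (ii) for each edge, some bag contains both endpoints; (iii) the bags containing any fixed vertex form a subtree. All hold, so the decomposition is valid with width 4 − 1 = 3.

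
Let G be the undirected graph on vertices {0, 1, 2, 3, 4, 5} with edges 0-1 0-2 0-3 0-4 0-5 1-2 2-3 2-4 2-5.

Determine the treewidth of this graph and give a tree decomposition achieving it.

The largest bag has 3 vertices, giving width 2; this decomposition certifies tw(G) ≤ 2. Conversely, {0, 1, 2} is a clique of size 3, and the vertices of any clique must share a bag in every tree decomposition; so some bag has ≥ 3 vertices and tw(G) ≥ 2. Combining the bounds, tw(G) = 2.

Treewidth 2.
One such decomposition:
Bags: B1 = {0, 2, 4}  B2 = {0, 1, 2}  B3 = {0, 2, 5}  B4 = {0, 2, 3}
Tree: B1–B2, B2–B3, B3–B4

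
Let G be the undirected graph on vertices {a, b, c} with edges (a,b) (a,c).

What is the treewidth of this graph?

1

A width-1 tree decomposition is:
Bags: B1 = {a, b}  B2 = {a, c}
Tree: B1–B2
The largest bag has 2 vertices, giving width 1; this decomposition certifies tw(G) ≤ 1. Since G has at least one edge (e.g. b–a), it is not an edgeless graph, so tw(G) ≥ 1. The upper and lower bounds meet at 1, so that is the treewidth.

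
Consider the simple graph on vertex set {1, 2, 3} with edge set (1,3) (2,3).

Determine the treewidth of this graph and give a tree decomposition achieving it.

Each bag holds 2 vertices, so the decomposition has width 1, which upper-bounds the treewidth. G has an edge, so its treewidth is at least 1. Combining the bounds, tw(G) = 1.

Treewidth 1.
Bags: B1 = {1, 3}  B2 = {2, 3}
Tree: B1–B2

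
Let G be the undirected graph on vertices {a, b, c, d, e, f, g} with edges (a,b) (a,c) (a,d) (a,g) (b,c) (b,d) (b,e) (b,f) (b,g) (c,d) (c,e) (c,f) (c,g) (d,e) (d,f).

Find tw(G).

A width-3 tree decomposition is:
Bags: B1 = {b, c, d, e}  B2 = {a, b, c, d}  B3 = {a, b, c, g}  B4 = {b, c, d, f}
Tree: B1–B2, B2–B3, B1–B4
Each bag holds 4 vertices, so the decomposition has width 3, which upper-bounds the treewidth. Conversely, {b, c, d, e} is a clique of size 4, and the vertices of any clique must share a bag in every tree decomposition; so some bag has ≥ 4 vertices and tw(G) ≥ 3. The upper and lower bounds meet at 3, so that is the treewidth.

3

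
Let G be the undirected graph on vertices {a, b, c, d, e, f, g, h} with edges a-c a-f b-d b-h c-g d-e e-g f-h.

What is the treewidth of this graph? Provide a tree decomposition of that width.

Treewidth 2.
One optimal decomposition is:
Bags: B1 = {b, f, h}  B2 = {b, d, f}  B3 = {d, e, f}  B4 = {e, f, g}  B5 = {c, f, g}  B6 = {a, c, f}
Tree: B1–B2, B2–B3, B3–B4, B4–B5, B5–B6

The largest bag has 3 vertices, giving width 2; this decomposition certifies tw(G) ≤ 2. For the lower bound, G contains the cycle f–h–b–d–e–g–c–a–f, so G is not a forest; only forests have treewidth ≤ 1, hence tw(G) ≥ 2. Combining the bounds, tw(G) = 2.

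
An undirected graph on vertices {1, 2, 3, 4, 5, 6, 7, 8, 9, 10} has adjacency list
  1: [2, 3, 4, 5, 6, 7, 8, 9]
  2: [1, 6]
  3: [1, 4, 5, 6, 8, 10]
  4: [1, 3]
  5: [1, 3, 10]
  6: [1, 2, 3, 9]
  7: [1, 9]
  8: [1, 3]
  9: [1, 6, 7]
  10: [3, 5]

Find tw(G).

2

A width-2 tree decomposition is:
Bags: B1 = {1, 3, 6}  B2 = {1, 6, 9}  B3 = {1, 7, 9}  B4 = {1, 3, 8}  B5 = {1, 3, 5}  B6 = {1, 3, 4}  B7 = {3, 5, 10}  B8 = {1, 2, 6}
Tree: B1–B2, B2–B3, B1–B4, B1–B5, B4–B6, B5–B7, B1–B8
Every bag has size at most 3, so the width is 3 − 1 = 2 and tw(G) ≤ 2. Conversely, {1, 6, 9} is a clique of size 3, and the vertices of any clique must share a bag in every tree decomposition; so some bag has ≥ 3 vertices and tw(G) ≥ 2. The upper and lower bounds meet at 2, so that is the treewidth.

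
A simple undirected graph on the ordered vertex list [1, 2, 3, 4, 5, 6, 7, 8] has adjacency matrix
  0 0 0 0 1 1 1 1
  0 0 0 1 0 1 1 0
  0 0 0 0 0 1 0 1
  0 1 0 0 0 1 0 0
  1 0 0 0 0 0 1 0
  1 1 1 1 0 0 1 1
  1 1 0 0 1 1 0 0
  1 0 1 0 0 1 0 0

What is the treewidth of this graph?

A width-2 tree decomposition is:
Bags: B1 = {1, 5, 7}  B2 = {1, 6, 7}  B3 = {1, 6, 8}  B4 = {2, 6, 7}  B5 = {3, 6, 8}  B6 = {2, 4, 6}
Tree: B1–B2, B2–B3, B2–B4, B3–B5, B4–B6
Every bag has size at most 3, so the width is 3 − 1 = 2 and tw(G) ≤ 2. Conversely, {1, 5, 7} is a clique of size 3, and the vertices of any clique must share a bag in every tree decomposition; so some bag has ≥ 3 vertices and tw(G) ≥ 2. Hence tw(G) = 2 exactly.

2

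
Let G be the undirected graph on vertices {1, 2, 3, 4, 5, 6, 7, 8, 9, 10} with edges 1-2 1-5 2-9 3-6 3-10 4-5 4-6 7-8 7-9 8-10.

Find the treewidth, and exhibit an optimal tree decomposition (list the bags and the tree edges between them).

Treewidth 2.
One such decomposition:
Bags: B1 = {7, 8, 10}  B2 = {7, 9, 10}  B3 = {2, 9, 10}  B4 = {1, 2, 10}  B5 = {1, 5, 10}  B6 = {4, 5, 10}  B7 = {4, 6, 10}  B8 = {3, 6, 10}
Tree: B1–B2, B2–B3, B3–B4, B4–B5, B5–B6, B6–B7, B7–B8

Every bag has size at most 3, so the width is 3 − 1 = 2 and tw(G) ≤ 2. Since 10–8–7–9–2–1–5–4–6–3–10 is a cycle in G, G is not acyclic. Forests are exactly the graphs of treewidth ≤ 1, so tw(G) ≥ 2. Combining the bounds, tw(G) = 2.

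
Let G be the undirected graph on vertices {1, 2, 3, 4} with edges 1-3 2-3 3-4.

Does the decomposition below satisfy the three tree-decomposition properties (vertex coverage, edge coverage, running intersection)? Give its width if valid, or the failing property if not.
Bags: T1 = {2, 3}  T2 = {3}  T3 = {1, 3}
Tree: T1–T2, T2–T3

No — vertex 4 appears in no bag.

A tree decomposition must satisfy three properties: every vertex lies in some bag; for every edge, both endpoints lie together in some bag; and for every vertex, the bags containing it form a connected subtree. Here vertex 4 appears in no bag, so the decomposition is invalid.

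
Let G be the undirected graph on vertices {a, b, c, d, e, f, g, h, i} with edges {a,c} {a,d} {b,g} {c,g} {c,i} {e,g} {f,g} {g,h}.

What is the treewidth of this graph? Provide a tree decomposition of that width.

Each bag holds 2 vertices, so the decomposition has width 1, which upper-bounds the treewidth. G has an edge, so its treewidth is at least 1. Therefore the treewidth is 1.

Treewidth 1.
Bags: B1 = {a, c}  B2 = {c, g}  B3 = {e, g}  B4 = {a, d}  B5 = {b, g}  B6 = {c, i}  B7 = {f, g}  B8 = {g, h}
Tree: B1–B2, B2–B3, B1–B4, B2–B5, B2–B6, B2–B7, B5–B8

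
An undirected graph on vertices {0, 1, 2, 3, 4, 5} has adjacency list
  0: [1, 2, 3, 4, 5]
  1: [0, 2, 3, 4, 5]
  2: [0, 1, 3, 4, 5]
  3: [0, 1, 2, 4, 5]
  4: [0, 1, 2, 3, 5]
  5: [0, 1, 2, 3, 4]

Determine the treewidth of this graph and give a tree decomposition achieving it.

Treewidth 5.
One optimal decomposition is:
Bags: B1 = {0, 1, 2, 3, 4, 5}
Tree: (single bag)

With just one bag of size 6, the width is 6 − 1 = 5, so tw(G) ≤ 5. For the lower bound, the 6 vertices {0, 1, 2, 3, 4, 5} are pairwise adjacent, and any tree decomposition puts a clique entirely inside one bag — forcing width ≥ 5. Hence tw(G) = 5 exactly.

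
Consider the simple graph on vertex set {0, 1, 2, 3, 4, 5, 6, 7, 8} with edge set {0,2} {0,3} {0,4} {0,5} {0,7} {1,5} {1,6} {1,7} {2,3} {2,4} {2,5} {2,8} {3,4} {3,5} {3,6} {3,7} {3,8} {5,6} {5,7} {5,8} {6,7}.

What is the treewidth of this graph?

3

A width-3 tree decomposition is:
Bags: B1 = {0, 3, 5, 7}  B2 = {0, 2, 3, 5}  B3 = {0, 2, 3, 4}  B4 = {3, 5, 6, 7}  B5 = {1, 5, 6, 7}  B6 = {2, 3, 5, 8}
Tree: B1–B2, B2–B3, B1–B4, B4–B5, B2–B6
The largest bag has 4 vertices, giving width 3; this decomposition certifies tw(G) ≤ 3. For the lower bound, the 4 vertices {1, 5, 6, 7} are pairwise adjacent, and any tree decomposition puts a clique entirely inside one bag — forcing width ≥ 3. The upper and lower bounds meet at 3, so that is the treewidth.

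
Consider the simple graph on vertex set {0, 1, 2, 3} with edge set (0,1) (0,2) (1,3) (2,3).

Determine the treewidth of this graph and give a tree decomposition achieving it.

Every bag has size at most 3, so the width is 3 − 1 = 2 and tw(G) ≤ 2. For the lower bound, G contains the cycle 0–1–3–2–0, so G is not a forest; only forests have treewidth ≤ 1, hence tw(G) ≥ 2. Combining the bounds, tw(G) = 2.

Treewidth 2.
One such decomposition:
Bags: B1 = {0, 1, 3}  B2 = {0, 2, 3}
Tree: B1–B2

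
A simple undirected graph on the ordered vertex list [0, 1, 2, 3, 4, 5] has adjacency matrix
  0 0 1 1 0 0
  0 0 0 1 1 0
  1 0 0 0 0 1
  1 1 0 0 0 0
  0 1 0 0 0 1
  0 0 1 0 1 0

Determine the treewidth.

A width-2 tree decomposition is:
Bags: B1 = {0, 2, 5}  B2 = {0, 4, 5}  B3 = {0, 1, 4}  B4 = {0, 1, 3}
Tree: B1–B2, B2–B3, B3–B4
Every bag has size at most 3, so the width is 3 − 1 = 2 and tw(G) ≤ 2. Since 0–2–5–4–1–3–0 is a cycle in G, G is not acyclic. Forests are exactly the graphs of treewidth ≤ 1, so tw(G) ≥ 2. The upper and lower bounds meet at 2, so that is the treewidth.

2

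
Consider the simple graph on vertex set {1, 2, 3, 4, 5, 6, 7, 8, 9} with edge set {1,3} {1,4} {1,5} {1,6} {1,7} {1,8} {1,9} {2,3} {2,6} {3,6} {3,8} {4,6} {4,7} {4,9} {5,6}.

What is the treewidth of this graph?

2

A width-2 tree decomposition is:
Bags: B1 = {2, 3, 6}  B2 = {1, 3, 6}  B3 = {1, 4, 6}  B4 = {1, 5, 6}  B5 = {1, 4, 7}  B6 = {1, 3, 8}  B7 = {1, 4, 9}
Tree: B1–B2, B2–B3, B3–B4, B3–B5, B2–B6, B5–B7
Every bag has size at most 3, so the width is 3 − 1 = 2 and tw(G) ≤ 2. On the other hand G contains the 3-clique {1, 3, 8}. A clique must lie in a single bag of any decomposition, so no decomposition can have width below 2. The upper and lower bounds meet at 2, so that is the treewidth.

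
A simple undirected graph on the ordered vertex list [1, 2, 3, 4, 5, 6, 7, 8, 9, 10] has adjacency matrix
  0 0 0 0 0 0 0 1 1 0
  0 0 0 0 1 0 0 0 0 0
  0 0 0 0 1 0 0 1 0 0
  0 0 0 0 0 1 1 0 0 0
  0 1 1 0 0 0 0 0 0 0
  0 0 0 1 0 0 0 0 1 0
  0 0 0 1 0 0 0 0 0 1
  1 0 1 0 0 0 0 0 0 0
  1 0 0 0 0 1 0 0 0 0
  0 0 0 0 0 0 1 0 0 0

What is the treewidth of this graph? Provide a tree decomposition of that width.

Treewidth 1.
One optimal decomposition is:
Bags: B1 = {7, 10}  B2 = {4, 7}  B3 = {4, 6}  B4 = {6, 9}  B5 = {1, 9}  B6 = {1, 8}  B7 = {3, 8}  B8 = {3, 5}  B9 = {2, 5}
Tree: B1–B2, B2–B3, B3–B4, B4–B5, B5–B6, B6–B7, B7–B8, B8–B9

Each bag holds 2 vertices, so the decomposition has width 1, which upper-bounds the treewidth. Since G has at least one edge (e.g. 10–7), it is not an edgeless graph, so tw(G) ≥ 1. Combining the bounds, tw(G) = 1.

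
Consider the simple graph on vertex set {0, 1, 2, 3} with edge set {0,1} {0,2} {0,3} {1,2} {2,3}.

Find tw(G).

2

A width-2 tree decomposition is:
Bags: B1 = {0, 1, 2}  B2 = {0, 2, 3}
Tree: B1–B2
Each bag holds 3 vertices, so the decomposition has width 2, which upper-bounds the treewidth. On the other hand G contains the 3-clique {0, 1, 2}. A clique must lie in a single bag of any decomposition, so no decomposition can have width below 2. Combining the bounds, tw(G) = 2.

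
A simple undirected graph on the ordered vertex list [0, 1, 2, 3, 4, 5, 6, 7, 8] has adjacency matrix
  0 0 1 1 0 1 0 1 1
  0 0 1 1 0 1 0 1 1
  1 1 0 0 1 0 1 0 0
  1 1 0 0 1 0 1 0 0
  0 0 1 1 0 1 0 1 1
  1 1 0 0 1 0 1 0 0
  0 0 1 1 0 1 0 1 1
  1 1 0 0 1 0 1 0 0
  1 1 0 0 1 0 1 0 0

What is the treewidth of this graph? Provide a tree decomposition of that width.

Treewidth 4.
One such decomposition:
Bags: B1 = {0, 1, 4, 6, 8}  B2 = {0, 1, 4, 5, 6}  B3 = {0, 1, 3, 4, 6}  B4 = {0, 1, 4, 6, 7}  B5 = {0, 1, 2, 4, 6}
Tree: B1–B2, B2–B3, B3–B4, B4–B5

The largest bag has 5 vertices, giving width 4; this decomposition certifies tw(G) ≤ 4. For the lower bound: the 5 vertex sets {4,8}, {5,6}, {1,3}, {0}, {7} are disjoint, each induces a connected subgraph, and every pair is joined by at least one edge of G. Contracting each set to a single vertex therefore yields K_{5} as a minor, and since treewidth is minor-monotone, tw(G) ≥ tw(K_{5}) = 4. The upper and lower bounds meet at 4, so that is the treewidth.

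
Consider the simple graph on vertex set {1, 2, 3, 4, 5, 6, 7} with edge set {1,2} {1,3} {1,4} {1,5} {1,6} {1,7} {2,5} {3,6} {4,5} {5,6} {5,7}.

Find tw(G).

2

A width-2 tree decomposition is:
Bags: B1 = {1, 5, 6}  B2 = {1, 4, 5}  B3 = {1, 5, 7}  B4 = {1, 3, 6}  B5 = {1, 2, 5}
Tree: B1–B2, B1–B3, B1–B4, B2–B5
Each bag holds 3 vertices, so the decomposition has width 2, which upper-bounds the treewidth. On the other hand G contains the 3-clique {1, 3, 6}. A clique must lie in a single bag of any decomposition, so no decomposition can have width below 2. Combining the bounds, tw(G) = 2.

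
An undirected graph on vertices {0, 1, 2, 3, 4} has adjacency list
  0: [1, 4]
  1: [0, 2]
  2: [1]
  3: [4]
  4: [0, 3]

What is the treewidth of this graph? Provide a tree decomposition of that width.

Each bag holds 2 vertices, so the decomposition has width 1, which upper-bounds the treewidth. Since G has at least one edge (e.g. 3–4), it is not an edgeless graph, so tw(G) ≥ 1. Hence tw(G) = 1 exactly.

Treewidth 1.
Bags: B1 = {3, 4}  B2 = {0, 4}  B3 = {0, 1}  B4 = {1, 2}
Tree: B1–B2, B2–B3, B3–B4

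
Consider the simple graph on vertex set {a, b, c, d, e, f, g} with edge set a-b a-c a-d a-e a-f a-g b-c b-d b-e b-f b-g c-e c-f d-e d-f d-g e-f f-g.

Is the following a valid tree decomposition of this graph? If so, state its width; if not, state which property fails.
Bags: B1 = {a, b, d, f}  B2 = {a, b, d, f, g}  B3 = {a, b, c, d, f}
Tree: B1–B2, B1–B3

No — vertex e appears in no bag.

A tree decomposition must satisfy three properties: every vertex lies in some bag; for every edge, both endpoints lie together in some bag; and for every vertex, the bags containing it form a connected subtree. Here vertex e appears in no bag, so the decomposition is invalid.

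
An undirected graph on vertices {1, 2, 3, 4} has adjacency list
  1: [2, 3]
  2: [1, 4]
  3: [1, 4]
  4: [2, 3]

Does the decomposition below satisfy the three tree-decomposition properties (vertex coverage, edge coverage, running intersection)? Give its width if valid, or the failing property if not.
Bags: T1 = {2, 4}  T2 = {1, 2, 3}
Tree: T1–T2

No — edge (3,4) lies in no bag.

A tree decomposition must satisfy three properties: every vertex lies in some bag; for every edge, both endpoints lie together in some bag; and for every vertex, the bags containing it form a connected subtree. Here edge (3,4) lies in no bag, so the decomposition is invalid.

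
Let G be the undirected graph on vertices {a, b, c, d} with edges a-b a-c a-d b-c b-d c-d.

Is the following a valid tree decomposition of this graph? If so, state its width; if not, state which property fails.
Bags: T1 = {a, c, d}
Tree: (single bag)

No — vertex b appears in no bag.

A tree decomposition must satisfy three properties: every vertex lies in some bag; for every edge, both endpoints lie together in some bag; and for every vertex, the bags containing it form a connected subtree. Here vertex b appears in no bag, so the decomposition is invalid.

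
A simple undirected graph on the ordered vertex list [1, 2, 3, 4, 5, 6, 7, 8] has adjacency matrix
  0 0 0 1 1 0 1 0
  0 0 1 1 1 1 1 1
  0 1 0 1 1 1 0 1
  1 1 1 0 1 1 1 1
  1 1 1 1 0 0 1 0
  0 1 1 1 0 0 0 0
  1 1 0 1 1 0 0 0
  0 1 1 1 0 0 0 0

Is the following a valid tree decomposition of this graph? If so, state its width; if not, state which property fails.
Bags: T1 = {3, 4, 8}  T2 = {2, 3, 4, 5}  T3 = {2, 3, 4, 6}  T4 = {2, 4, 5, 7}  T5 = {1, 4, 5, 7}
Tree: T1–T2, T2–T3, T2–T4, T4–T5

A tree decomposition must satisfy three properties: every vertex lies in some bag; for every edge, both endpoints lie together in some bag; and for every vertex, the bags containing it form a connected subtree. Here edge (2,8) lies in no bag, so the decomposition is invalid.

No — edge (2,8) lies in no bag.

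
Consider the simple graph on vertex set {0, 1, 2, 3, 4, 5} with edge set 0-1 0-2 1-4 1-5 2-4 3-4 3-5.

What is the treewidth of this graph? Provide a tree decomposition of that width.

The largest bag has 3 vertices, giving width 2; this decomposition certifies tw(G) ≤ 2. The edges 2–0–1–4–2 form a cycle, so G is not a tree and its treewidth is at least 2. Combining the bounds, tw(G) = 2.

Treewidth 2.
One such decomposition:
Bags: B1 = {0, 2, 4}  B2 = {0, 1, 4}  B3 = {1, 3, 4}  B4 = {1, 3, 5}
Tree: B1–B2, B2–B3, B3–B4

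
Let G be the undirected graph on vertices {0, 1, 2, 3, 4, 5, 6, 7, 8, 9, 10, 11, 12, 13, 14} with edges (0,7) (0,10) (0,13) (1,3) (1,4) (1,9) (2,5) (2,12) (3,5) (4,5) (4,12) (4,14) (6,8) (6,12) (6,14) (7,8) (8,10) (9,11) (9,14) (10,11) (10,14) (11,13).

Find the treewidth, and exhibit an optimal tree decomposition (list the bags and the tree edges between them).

Every bag has size at most 4, so the width is 4 − 1 = 3 and tw(G) ≤ 3. For the lower bound: the 4 vertex sets {2,3,5}, {1}, {4}, {6,9,12,14} are disjoint, each induces a connected subgraph, and every pair is joined by at least one edge of G. Contracting each set to a single vertex therefore yields K_{4} as a minor, and since treewidth is minor-monotone, tw(G) ≥ tw(K_{4}) = 3. Therefore the treewidth is 3.

Treewidth 3.
Bags: B1 = {1, 2, 3, 5}  B2 = {1, 2, 4, 5}  B3 = {1, 2, 4, 12}  B4 = {1, 4, 9, 12}  B5 = {4, 9, 12, 14}  B6 = {6, 9, 12, 14}  B7 = {6, 9, 11, 14}  B8 = {6, 10, 11, 14}  B9 = {6, 8, 10, 11}  B10 = {8, 10, 11, 13}  B11 = {0, 8, 10, 13}  B12 = {0, 7, 8, 13}
Tree: B1–B2, B2–B3, B3–B4, B4–B5, B5–B6, B6–B7, B7–B8, B8–B9, B9–B10, B10–B11, B11–B12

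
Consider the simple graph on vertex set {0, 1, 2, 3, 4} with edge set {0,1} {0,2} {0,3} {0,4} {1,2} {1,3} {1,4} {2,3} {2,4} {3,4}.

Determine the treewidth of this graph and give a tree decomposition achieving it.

With just one bag of size 5, the width is 5 − 1 = 4, so tw(G) ≤ 4. For the lower bound, the 5 vertices {0, 1, 2, 3, 4} are pairwise adjacent, and any tree decomposition puts a clique entirely inside one bag — forcing width ≥ 4. Therefore the treewidth is 4.

Treewidth 4.
One optimal decomposition is:
Bags: B1 = {0, 1, 2, 3, 4}
Tree: (single bag)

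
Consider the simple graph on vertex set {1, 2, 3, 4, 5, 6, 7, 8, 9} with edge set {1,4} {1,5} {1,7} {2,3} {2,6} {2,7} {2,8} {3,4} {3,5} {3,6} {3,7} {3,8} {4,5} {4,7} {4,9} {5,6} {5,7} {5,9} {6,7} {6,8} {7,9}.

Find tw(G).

A width-3 tree decomposition is:
Bags: B1 = {2, 3, 6, 7}  B2 = {3, 5, 6, 7}  B3 = {2, 3, 6, 8}  B4 = {3, 4, 5, 7}  B5 = {1, 4, 5, 7}  B6 = {4, 5, 7, 9}
Tree: B1–B2, B1–B3, B2–B4, B4–B5, B4–B6
Each bag holds 4 vertices, so the decomposition has width 3, which upper-bounds the treewidth. Conversely, {2, 3, 6, 8} is a clique of size 4, and the vertices of any clique must share a bag in every tree decomposition; so some bag has ≥ 4 vertices and tw(G) ≥ 3. Therefore the treewidth is 3.

3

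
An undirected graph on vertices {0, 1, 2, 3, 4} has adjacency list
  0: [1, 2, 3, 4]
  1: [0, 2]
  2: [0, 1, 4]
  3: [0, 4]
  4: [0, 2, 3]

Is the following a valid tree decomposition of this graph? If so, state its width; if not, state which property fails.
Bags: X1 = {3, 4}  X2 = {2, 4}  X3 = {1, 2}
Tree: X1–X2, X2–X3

A tree decomposition must satisfy three properties: every vertex lies in some bag; for every edge, both endpoints lie together in some bag; and for every vertex, the bags containing it form a connected subtree. Here vertex 0 appears in no bag, so the decomposition is invalid.

No — vertex 0 appears in no bag.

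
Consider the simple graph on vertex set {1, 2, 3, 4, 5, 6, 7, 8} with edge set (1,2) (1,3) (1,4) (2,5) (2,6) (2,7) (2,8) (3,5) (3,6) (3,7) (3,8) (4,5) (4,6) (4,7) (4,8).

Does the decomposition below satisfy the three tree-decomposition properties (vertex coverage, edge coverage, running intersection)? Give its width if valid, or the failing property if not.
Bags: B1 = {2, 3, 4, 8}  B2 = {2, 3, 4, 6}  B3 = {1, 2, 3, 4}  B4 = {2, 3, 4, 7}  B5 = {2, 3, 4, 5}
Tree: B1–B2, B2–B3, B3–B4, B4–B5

Vertex coverage: the bags together contain {1, 2, 3, 4, 5, 6, 7, 8}, the full vertex set. Edge coverage: each edge of G has both endpoints in at least one bag. Running intersection: for every vertex, the bags containing it form a connected subtree. All three properties hold, so this is a valid tree decomposition of width max|bag| − 1 = 3, and hence tw(G) ≤ 3.

Yes; width 3.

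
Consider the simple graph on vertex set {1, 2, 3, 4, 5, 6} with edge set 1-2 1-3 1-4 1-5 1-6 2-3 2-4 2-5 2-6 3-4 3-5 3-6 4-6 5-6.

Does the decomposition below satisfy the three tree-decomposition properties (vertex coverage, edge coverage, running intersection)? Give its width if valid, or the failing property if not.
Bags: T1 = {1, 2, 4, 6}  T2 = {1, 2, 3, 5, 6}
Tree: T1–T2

A tree decomposition must satisfy three properties: every vertex lies in some bag; for every edge, both endpoints lie together in some bag; and for every vertex, the bags containing it form a connected subtree. Here edge (3,4) lies in no bag, so the decomposition is invalid.

No — edge (3,4) lies in no bag.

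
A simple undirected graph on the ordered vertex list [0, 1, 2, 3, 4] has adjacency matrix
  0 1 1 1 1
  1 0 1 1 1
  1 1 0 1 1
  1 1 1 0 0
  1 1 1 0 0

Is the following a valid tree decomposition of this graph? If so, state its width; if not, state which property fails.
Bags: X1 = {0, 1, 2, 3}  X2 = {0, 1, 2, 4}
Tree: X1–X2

Vertex coverage: the bags together contain {0, 1, 2, 3, 4}, the full vertex set. Edge coverage: each edge of G has both endpoints in at least one bag. Running intersection: for every vertex, the bags containing it form a connected subtree. All three properties hold, so this is a valid tree decomposition of width max|bag| − 1 = 3, and hence tw(G) ≤ 3.

Yes; width 3.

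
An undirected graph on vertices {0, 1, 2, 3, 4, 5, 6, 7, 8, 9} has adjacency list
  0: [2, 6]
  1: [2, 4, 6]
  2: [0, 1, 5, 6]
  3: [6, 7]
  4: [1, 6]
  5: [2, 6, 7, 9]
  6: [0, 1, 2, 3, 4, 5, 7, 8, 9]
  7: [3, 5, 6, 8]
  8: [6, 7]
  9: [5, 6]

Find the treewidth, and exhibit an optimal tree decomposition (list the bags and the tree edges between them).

Treewidth 2.
Bags: B1 = {2, 5, 6}  B2 = {5, 6, 7}  B3 = {1, 2, 6}  B4 = {6, 7, 8}  B5 = {1, 4, 6}  B6 = {0, 2, 6}  B7 = {5, 6, 9}  B8 = {3, 6, 7}
Tree: B1–B2, B1–B3, B2–B4, B3–B5, B1–B6, B2–B7, B4–B8

Each bag holds 3 vertices, so the decomposition has width 2, which upper-bounds the treewidth. On the other hand G contains the 3-clique {0, 2, 6}. A clique must lie in a single bag of any decomposition, so no decomposition can have width below 2. The upper and lower bounds meet at 2, so that is the treewidth.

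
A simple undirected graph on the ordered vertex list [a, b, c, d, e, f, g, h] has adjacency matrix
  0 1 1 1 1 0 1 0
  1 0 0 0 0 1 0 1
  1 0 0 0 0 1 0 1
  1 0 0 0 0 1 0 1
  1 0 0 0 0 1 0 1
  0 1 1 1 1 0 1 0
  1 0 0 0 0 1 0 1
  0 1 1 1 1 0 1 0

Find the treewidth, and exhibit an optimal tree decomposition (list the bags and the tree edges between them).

Treewidth 3.
One such decomposition:
Bags: B1 = {a, d, f, h}  B2 = {a, e, f, h}  B3 = {a, c, f, h}  B4 = {a, f, g, h}  B5 = {a, b, f, h}
Tree: B1–B2, B2–B3, B3–B4, B4–B5

Each bag holds 4 vertices, so the decomposition has width 3, which upper-bounds the treewidth. For the lower bound: the 4 vertex sets {d,h}, {e,f}, {a}, {c} are disjoint, each induces a connected subgraph, and every pair is joined by at least one edge of G. Contracting each set to a single vertex therefore yields K_{4} as a minor, and since treewidth is minor-monotone, tw(G) ≥ tw(K_{4}) = 3. Therefore the treewidth is 3.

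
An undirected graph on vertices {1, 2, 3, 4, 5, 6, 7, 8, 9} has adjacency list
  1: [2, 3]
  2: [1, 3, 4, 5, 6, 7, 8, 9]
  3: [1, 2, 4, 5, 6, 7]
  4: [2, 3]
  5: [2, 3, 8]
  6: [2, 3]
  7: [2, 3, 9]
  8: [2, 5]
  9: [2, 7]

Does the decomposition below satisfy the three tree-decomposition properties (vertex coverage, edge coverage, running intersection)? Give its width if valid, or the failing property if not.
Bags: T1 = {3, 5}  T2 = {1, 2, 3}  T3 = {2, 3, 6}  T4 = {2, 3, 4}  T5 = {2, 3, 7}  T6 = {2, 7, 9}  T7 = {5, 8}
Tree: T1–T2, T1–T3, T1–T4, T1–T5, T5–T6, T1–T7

A tree decomposition must satisfy three properties: every vertex lies in some bag; for every edge, both endpoints lie together in some bag; and for every vertex, the bags containing it form a connected subtree. Here edge (2,5) lies in no bag, so the decomposition is invalid.

No — edge (2,5) lies in no bag.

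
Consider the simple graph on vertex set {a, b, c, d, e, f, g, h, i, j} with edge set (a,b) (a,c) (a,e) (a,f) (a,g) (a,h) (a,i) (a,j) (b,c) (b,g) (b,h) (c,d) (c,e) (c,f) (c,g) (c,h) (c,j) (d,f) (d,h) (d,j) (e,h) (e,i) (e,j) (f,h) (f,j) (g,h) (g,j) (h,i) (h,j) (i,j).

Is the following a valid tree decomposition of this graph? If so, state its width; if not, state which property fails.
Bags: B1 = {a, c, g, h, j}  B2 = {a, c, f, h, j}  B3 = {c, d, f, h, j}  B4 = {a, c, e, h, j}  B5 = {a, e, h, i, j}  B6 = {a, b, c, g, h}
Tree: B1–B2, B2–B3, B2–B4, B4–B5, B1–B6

Checking the three conditions: (i) the bags cover all of {a, b, c, d, e, f, g, h, i, j}; (ii) for each edge, some bag contains both endpoints; (iii) the bags containing any fixed vertex form a subtree. All hold, so the decomposition is valid with width 5 − 1 = 4.

Yes; width 4.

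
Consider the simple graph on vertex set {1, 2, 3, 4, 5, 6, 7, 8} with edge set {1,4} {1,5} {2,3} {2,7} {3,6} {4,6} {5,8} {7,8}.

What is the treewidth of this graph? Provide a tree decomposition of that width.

Treewidth 2.
One such decomposition:
Bags: B1 = {2, 3, 7}  B2 = {3, 7, 8}  B3 = {3, 5, 8}  B4 = {1, 3, 5}  B5 = {1, 3, 4}  B6 = {3, 4, 6}
Tree: B1–B2, B2–B3, B3–B4, B4–B5, B5–B6

The largest bag has 3 vertices, giving width 2; this decomposition certifies tw(G) ≤ 2. For the lower bound, G contains the cycle 3–2–7–8–5–1–4–6–3, so G is not a forest; only forests have treewidth ≤ 1, hence tw(G) ≥ 2. Combining the bounds, tw(G) = 2.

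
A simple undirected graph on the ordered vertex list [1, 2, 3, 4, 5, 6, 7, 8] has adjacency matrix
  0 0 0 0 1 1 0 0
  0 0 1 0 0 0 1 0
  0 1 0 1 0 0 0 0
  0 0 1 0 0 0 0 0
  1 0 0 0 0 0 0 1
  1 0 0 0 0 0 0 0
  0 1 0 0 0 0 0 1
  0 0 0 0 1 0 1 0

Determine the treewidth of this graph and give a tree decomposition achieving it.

Each bag holds 2 vertices, so the decomposition has width 1, which upper-bounds the treewidth. G has an edge, so its treewidth is at least 1. The upper and lower bounds meet at 1, so that is the treewidth.

Treewidth 1.
Bags: B1 = {3, 4}  B2 = {2, 3}  B3 = {2, 7}  B4 = {7, 8}  B5 = {5, 8}  B6 = {1, 5}  B7 = {1, 6}
Tree: B1–B2, B2–B3, B3–B4, B4–B5, B5–B6, B6–B7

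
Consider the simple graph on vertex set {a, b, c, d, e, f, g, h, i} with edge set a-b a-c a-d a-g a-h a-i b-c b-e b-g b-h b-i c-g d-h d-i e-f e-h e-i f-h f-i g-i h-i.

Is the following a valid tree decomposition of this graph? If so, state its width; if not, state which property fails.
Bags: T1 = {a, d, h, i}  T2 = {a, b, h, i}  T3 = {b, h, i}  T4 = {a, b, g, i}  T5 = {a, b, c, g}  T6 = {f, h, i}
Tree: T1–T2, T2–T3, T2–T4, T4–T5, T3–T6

A tree decomposition must satisfy three properties: every vertex lies in some bag; for every edge, both endpoints lie together in some bag; and for every vertex, the bags containing it form a connected subtree. Here vertex e appears in no bag, so the decomposition is invalid.

No — vertex e appears in no bag.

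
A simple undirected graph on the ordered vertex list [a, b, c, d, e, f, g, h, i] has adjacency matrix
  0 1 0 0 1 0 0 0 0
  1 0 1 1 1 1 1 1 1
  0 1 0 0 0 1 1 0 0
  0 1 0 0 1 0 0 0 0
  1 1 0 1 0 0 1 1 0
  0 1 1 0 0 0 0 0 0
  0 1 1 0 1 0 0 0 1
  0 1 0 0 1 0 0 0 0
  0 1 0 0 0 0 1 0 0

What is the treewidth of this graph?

2

A width-2 tree decomposition is:
Bags: B1 = {b, e, g}  B2 = {b, c, g}  B3 = {b, g, i}  B4 = {a, b, e}  B5 = {b, e, h}  B6 = {b, c, f}  B7 = {b, d, e}
Tree: B1–B2, B2–B3, B1–B4, B4–B5, B2–B6, B4–B7
Every bag has size at most 3, so the width is 3 − 1 = 2 and tw(G) ≤ 2. Conversely, {b, d, e} is a clique of size 3, and the vertices of any clique must share a bag in every tree decomposition; so some bag has ≥ 3 vertices and tw(G) ≥ 2. Therefore the treewidth is 2.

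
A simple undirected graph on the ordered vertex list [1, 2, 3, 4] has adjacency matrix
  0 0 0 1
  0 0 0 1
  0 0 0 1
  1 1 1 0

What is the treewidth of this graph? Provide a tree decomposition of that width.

Every bag has size at most 2, so the width is 2 − 1 = 1 and tw(G) ≤ 1. Any graph with an edge has treewidth ≥ 1, and G has the edge 2–4. Hence tw(G) = 1 exactly.

Treewidth 1.
Bags: B1 = {2, 4}  B2 = {3, 4}  B3 = {1, 4}
Tree: B1–B2, B2–B3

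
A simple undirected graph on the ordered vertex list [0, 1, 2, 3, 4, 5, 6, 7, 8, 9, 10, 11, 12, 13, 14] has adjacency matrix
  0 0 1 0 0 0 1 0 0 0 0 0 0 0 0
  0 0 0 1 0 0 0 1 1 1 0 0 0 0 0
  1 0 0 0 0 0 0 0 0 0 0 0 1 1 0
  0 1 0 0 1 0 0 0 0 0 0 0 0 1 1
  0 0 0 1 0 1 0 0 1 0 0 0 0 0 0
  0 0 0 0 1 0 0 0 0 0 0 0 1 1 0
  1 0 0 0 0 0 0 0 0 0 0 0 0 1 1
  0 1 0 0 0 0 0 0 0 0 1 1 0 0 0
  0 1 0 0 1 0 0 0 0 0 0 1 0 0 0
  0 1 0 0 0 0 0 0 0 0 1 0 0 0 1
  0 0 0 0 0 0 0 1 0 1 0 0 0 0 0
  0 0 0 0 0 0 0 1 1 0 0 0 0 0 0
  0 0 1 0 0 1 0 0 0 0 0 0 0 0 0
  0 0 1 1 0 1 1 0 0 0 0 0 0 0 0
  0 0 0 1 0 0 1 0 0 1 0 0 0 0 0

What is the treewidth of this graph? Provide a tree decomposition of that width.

Each bag holds 4 vertices, so the decomposition has width 3, which upper-bounds the treewidth. For the lower bound: the 4 vertex sets {0,2,12}, {6}, {13}, {3,4,5,14} are disjoint, each induces a connected subgraph, and every pair is joined by at least one edge of G. Contracting each set to a single vertex therefore yields K_{4} as a minor, and since treewidth is minor-monotone, tw(G) ≥ tw(K_{4}) = 3. Therefore the treewidth is 3.

Treewidth 3.
Bags: B1 = {0, 2, 6, 12}  B2 = {2, 6, 12, 13}  B3 = {5, 6, 12, 13}  B4 = {5, 6, 13, 14}  B5 = {3, 5, 13, 14}  B6 = {3, 4, 5, 14}  B7 = {3, 4, 9, 14}  B8 = {1, 3, 4, 9}  B9 = {1, 4, 8, 9}  B10 = {1, 8, 9, 10}  B11 = {1, 7, 8, 10}  B12 = {7, 8, 10, 11}
Tree: B1–B2, B2–B3, B3–B4, B4–B5, B5–B6, B6–B7, B7–B8, B8–B9, B9–B10, B10–B11, B11–B12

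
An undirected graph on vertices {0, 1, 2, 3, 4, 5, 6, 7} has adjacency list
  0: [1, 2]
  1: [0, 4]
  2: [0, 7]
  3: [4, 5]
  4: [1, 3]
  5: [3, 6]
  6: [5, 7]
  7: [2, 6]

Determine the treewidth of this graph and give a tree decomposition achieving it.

Treewidth 2.
One such decomposition:
Bags: B1 = {2, 6, 7}  B2 = {0, 2, 6}  B3 = {0, 1, 6}  B4 = {1, 4, 6}  B5 = {3, 4, 6}  B6 = {3, 5, 6}
Tree: B1–B2, B2–B3, B3–B4, B4–B5, B5–B6

Every bag has size at most 3, so the width is 3 − 1 = 2 and tw(G) ≤ 2. Since 6–7–2–0–1–4–3–5–6 is a cycle in G, G is not acyclic. Forests are exactly the graphs of treewidth ≤ 1, so tw(G) ≥ 2. Hence tw(G) = 2 exactly.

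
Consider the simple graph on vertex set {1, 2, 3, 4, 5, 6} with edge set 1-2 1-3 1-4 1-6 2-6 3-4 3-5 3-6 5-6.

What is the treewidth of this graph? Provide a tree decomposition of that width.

Each bag holds 3 vertices, so the decomposition has width 2, which upper-bounds the treewidth. For the lower bound, the 3 vertices {1, 2, 6} are pairwise adjacent, and any tree decomposition puts a clique entirely inside one bag — forcing width ≥ 2. Therefore the treewidth is 2.

Treewidth 2.
Bags: B1 = {1, 3, 6}  B2 = {1, 2, 6}  B3 = {3, 5, 6}  B4 = {1, 3, 4}
Tree: B1–B2, B1–B3, B1–B4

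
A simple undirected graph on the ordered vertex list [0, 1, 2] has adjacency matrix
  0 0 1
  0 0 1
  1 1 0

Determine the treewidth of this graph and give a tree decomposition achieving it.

Treewidth 1.
Bags: B1 = {1, 2}  B2 = {0, 2}
Tree: B1–B2

Each bag holds 2 vertices, so the decomposition has width 1, which upper-bounds the treewidth. G has an edge, so its treewidth is at least 1. Combining the bounds, tw(G) = 1.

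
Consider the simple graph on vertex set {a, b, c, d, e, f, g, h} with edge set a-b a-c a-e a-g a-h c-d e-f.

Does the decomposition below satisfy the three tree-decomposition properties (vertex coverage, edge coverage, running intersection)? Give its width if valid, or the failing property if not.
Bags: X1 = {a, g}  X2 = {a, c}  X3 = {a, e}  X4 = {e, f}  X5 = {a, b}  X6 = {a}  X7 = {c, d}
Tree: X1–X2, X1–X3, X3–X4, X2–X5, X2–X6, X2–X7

A tree decomposition must satisfy three properties: every vertex lies in some bag; for every edge, both endpoints lie together in some bag; and for every vertex, the bags containing it form a connected subtree. Here vertex h appears in no bag, so the decomposition is invalid.

No — vertex h appears in no bag.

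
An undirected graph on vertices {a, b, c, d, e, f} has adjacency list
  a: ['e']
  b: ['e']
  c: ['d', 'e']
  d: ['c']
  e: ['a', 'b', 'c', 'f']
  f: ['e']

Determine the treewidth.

A width-1 tree decomposition is:
Bags: B1 = {c, d}  B2 = {c, e}  B3 = {a, e}  B4 = {e, f}  B5 = {b, e}
Tree: B1–B2, B2–B3, B2–B4, B3–B5
Every bag has size at most 2, so the width is 2 − 1 = 1 and tw(G) ≤ 1. Any graph with an edge has treewidth ≥ 1, and G has the edge d–c. Hence tw(G) = 1 exactly.

1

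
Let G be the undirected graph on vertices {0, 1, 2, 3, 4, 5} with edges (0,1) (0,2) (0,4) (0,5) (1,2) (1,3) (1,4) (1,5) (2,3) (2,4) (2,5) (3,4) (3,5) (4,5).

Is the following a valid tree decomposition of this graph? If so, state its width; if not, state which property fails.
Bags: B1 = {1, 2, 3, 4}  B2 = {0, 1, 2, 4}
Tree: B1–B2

A tree decomposition must satisfy three properties: every vertex lies in some bag; for every edge, both endpoints lie together in some bag; and for every vertex, the bags containing it form a connected subtree. Here vertex 5 appears in no bag, so the decomposition is invalid.

No — vertex 5 appears in no bag.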